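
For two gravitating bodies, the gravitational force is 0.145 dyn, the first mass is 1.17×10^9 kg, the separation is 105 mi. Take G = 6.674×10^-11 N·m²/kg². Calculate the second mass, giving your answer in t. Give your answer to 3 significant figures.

530 t

From Newton's law of gravitation: m₂ = F·r²/(G·m₁).
F = 0.145 dyn = 1.450×10^-6 N; m₁ = 1.17×10^9 kg; r = 105 mi = 1.690×10^5 m; G = 6.674×10^-11 N·m²/kg².
m₂ = 5.302×10^5 kg
5.302×10^5 kg × (1 t / 1000 kg) = 530.2 t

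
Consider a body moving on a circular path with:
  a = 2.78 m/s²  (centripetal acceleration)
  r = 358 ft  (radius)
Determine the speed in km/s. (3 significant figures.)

0.0174 km/s

Rearranging a = v²/r for v: v = √(a·r).
a = 2.78 m/s²; r = 358 ft = 109.1 m.
v = 17.42 m/s
17.42 m/s × (1 km/s / 1000 m/s) = 0.01742 km/s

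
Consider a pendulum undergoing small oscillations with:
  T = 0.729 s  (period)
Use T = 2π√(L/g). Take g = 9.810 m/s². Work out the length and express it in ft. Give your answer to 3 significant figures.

0.433 ft

Rearranging T = 2π√(L/g) for L: L = g·(T/2π)².
T = 0.729 s; g = 9.810 m/s².
L = 0.1321 m
0.1321 m × (1 ft / 0.3048 m) = 0.4333 ft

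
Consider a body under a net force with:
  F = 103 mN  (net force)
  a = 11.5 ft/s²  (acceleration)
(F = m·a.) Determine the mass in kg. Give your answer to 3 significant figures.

Solving F = m·a for m: m = F/a.
F = 103 mN = 0.1030 N; a = 11.5 ft/s² = 3.505 m/s².
m = 0.02938 kg

0.0294 kg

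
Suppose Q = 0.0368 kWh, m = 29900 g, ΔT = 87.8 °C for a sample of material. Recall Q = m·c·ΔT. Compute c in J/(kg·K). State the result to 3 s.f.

Rearranging Q = m·c·ΔT for c: c = Q/(m·ΔT).
Q = 0.0368 kWh = 1.325×10^5 J; m = 29900 g = 29.90 kg; ΔT = 87.8 °C = 87.80 K.
c = 50.46 J/(kg·K)

50.5 J/(kg·K)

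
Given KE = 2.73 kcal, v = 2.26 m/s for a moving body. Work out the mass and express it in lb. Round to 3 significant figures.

Rearranging KE = ½mv² for m: m = 2·KE/v².
KE = 2.73 kcal = 11422 J; v = 2.26 m/s.
m = 4473 kg
4473 kg × (1 lb / 0.4536 kg) = 9861 lb

9860 lb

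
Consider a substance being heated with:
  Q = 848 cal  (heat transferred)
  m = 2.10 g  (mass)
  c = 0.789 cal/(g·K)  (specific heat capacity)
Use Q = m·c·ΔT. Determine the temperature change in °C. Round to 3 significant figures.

512 °C

Rearranging: ΔT = Q/(m·c).
Q = 848 cal = 3548 J; m = 2.10 g = 0.002100 kg; c = 0.789 cal/(g·K) = 3301 J/(kg·K).
ΔT = 511.8 K
Since 1 °C = 1 K, 511.8 °C.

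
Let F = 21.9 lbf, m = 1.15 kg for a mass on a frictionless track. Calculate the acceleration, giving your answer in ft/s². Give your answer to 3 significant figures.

278 ft/s²

Rearranging F = m·a for a: a = F/m.
F = 21.9 lbf = 97.42 N; m = 1.15 kg.
a = 84.71 m/s²
84.71 m/s² × (1 ft/s² / 0.3048 m/s²) = 277.9 ft/s²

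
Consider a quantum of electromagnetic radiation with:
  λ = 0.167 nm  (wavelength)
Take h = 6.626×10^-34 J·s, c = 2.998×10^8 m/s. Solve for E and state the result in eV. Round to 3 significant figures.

7420 eV

E is given directly by: E = hc/λ.
λ = 0.167 nm = 1.670×10^-10 m; h = 6.626×10^-34 J·s; c = 2.998×10^8 m/s.
E = 1.190×10^-15 J  (the unit combination reduces to kg·m²/s² = J)
1.190×10^-15 J × (1 eV / 1.602×10^-19 J) = 7424 eV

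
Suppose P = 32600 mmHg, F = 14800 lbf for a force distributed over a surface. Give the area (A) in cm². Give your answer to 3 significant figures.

Rearranging: A = F/P.
P = 32600 mmHg = 4.346×10^6 Pa; F = 14800 lbf = 65834 N.
A = 0.01515 m²
0.01515 m² × (1 cm² / 1.000×10^-4 m²) = 151.5 cm²

151 cm²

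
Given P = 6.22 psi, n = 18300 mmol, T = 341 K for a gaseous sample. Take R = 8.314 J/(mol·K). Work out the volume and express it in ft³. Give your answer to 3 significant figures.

From the ideal-gas law: V = nRT/P.
P = 6.22 psi = 42885 Pa; n = 18300 mmol = 18.30 mol; T = 341 K; R = 8.314 J/(mol·K).
V = 1.210 m³
1.210 m³ × (1 ft³ / 0.02832 m³) = 42.72 ft³

42.7 ft³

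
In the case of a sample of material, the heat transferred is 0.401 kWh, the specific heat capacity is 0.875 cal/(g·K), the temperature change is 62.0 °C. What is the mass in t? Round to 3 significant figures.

0.00636 t

Rearranging Q = m·c·ΔT for m: m = Q/(c·ΔT).
Q = 0.401 kWh = 1.444×10^6 J; c = 0.875 cal/(g·K) = 3661 J/(kg·K); ΔT = 62.0 °C = 62.00 K.
m = 6.360 kg
6.360 kg × (1 t / 1000 kg) = 0.006360 t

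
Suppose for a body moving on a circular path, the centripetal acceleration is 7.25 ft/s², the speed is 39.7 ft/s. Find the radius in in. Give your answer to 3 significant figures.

Rearranging: r = v²/a.
a = 7.25 ft/s² = 2.210 m/s²; v = 39.7 ft/s = 12.10 m/s.
r = 66.26 m
66.26 m × (1 in / 0.02540 m) = 2609 in

2610 in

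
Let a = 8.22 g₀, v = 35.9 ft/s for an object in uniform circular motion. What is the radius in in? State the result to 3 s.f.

Rearranging a = v²/r for r: r = v²/a.
a = 8.22 g₀ = 80.61 m/s²; v = 35.9 ft/s = 10.94 m/s.
r = 1.485 m
1.485 m × (1 in / 0.02540 m) = 58.48 in

58.5 in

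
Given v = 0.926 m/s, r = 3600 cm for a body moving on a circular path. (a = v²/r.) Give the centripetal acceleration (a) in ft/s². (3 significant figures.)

0.0781 ft/s²

Directly: a = v²/r.
v = 0.926 m/s; r = 3600 cm = 36.00 m.
a = 0.02382 m/s²
0.02382 m/s² × (1 ft/s² / 0.3048 m/s²) = 0.07815 ft/s²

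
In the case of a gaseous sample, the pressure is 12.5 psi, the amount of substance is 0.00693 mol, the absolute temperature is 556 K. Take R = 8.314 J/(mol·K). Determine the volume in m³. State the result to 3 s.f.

From the ideal-gas law: V = nRT/P.
P = 12.5 psi = 86184 Pa; n = 0.00693 mol; T = 556 K; R = 8.314 J/(mol·K).
V = 3.717×10^-4 m³

3.72×10^-4 m³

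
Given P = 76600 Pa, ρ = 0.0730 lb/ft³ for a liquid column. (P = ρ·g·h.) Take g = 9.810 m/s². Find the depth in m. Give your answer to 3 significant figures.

Solving P = ρ·g·h for h: h = P/(ρ·g).
P = 76600 Pa; ρ = 0.0730 lb/ft³ = 1.169 kg/m³; g = 9.810 m/s².
h = 6678 m

6680 m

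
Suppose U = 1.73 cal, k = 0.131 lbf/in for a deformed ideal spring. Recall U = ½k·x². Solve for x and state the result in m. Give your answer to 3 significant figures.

Solving U = ½k·x² for x: x = √(2U/k).
U = 1.73 cal = 7.238 J; k = 0.131 lbf/in = 22.94 N/m.
x = 0.7944 m

0.794 m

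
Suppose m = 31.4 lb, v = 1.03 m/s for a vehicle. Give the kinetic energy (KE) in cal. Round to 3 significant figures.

1.81 cal

KE is given directly by: KE = ½mv².
m = 31.4 lb = 14.24 kg; v = 1.03 m/s.
KE = 7.555 J  (the unit combination reduces to kg·m²/s² = J)
7.555 J × (1 cal / 4.184 J) = 1.806 cal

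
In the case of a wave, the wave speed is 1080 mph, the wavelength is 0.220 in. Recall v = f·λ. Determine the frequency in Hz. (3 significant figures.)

86400 Hz

Rearranging v = f·λ for f: f = v/λ.
v = 1080 mph = 482.8 m/s; λ = 0.220 in = 0.005588 m.
f = 86400 Hz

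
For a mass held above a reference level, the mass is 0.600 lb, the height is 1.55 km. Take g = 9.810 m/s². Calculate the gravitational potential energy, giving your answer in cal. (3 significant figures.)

Directly: PE = mgh.
m = 0.600 lb = 0.2722 kg; h = 1.55 km = 1550 m; g = 9.810 m/s².
PE = 4138 J
4138 J × (1 cal / 4.184 J) = 989.1 cal

989 cal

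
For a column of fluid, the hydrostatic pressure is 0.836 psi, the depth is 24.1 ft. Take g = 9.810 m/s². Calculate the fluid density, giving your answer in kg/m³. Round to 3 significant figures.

80.0 kg/m³

Rearranging: ρ = P/(g·h).
P = 0.836 psi = 5764 Pa; h = 24.1 ft = 7.346 m; g = 9.810 m/s².
ρ = 79.99 kg/m³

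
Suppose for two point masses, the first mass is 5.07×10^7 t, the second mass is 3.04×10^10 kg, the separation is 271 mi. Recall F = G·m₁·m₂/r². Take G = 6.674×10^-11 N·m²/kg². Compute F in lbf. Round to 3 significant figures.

F is given directly by: F = Gm₁m₂/r².
m₁ = 5.07×10^7 t = 5.070×10^10 kg; m₂ = 3.04×10^10 kg; r = 271 mi = 4.361×10^5 m; G = 6.674×10^-11 N·m²/kg².
F = 0.5408 N
0.5408 N × (1 lbf / 4.448 N) = 0.1216 lbf

0.122 lbf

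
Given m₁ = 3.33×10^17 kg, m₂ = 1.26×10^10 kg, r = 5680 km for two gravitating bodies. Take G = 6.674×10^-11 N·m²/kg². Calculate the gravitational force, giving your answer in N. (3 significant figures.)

From Newton's law of gravitation: F = Gm₁m₂/r².
m₁ = 3.33×10^17 kg; m₂ = 1.26×10^10 kg; r = 5680 km = 5.680×10^6 m; G = 6.674×10^-11 N·m²/kg².
F = 8680 N  (the unit combination reduces to kg·m/s² = N)

8680 N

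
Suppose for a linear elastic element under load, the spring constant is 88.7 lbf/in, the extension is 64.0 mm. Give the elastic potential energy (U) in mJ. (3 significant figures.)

U is given directly by: U = ½kx².
k = 88.7 lbf/in = 15534 N/m; x = 64.0 mm = 0.06400 m.
U = 31.81 J
31.81 J × (1 mJ / 0.001000 J) = 31813 mJ

31800 mJ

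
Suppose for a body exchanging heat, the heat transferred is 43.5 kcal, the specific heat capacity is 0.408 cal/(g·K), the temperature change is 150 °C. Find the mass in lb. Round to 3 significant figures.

Rearranging: m = Q/(c·ΔT).
Q = 43.5 kcal = 1.820×10^5 J; c = 0.408 cal/(g·K) = 1707 J/(kg·K); ΔT = 150 °C = 150.0 K.
m = 0.7108 kg
0.7108 kg × (1 lb / 0.4536 kg) = 1.567 lb

1.57 lb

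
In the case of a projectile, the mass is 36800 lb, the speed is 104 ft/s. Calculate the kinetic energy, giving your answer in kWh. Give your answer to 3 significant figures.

2.33 kWh

KE is given directly by: KE = ½mv².
m = 36800 lb = 16692 kg; v = 104 ft/s = 31.70 m/s.
KE = 8.386×10^6 J
8.386×10^6 J × (1 kWh / 3.600×10^6 J) = 2.330 kWh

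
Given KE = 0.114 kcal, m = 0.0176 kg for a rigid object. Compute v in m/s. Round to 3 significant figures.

Rearranging: v = √(2·KE/m).
KE = 0.114 kcal = 477.0 J; m = 0.0176 kg.
v = 232.8 m/s

233 m/s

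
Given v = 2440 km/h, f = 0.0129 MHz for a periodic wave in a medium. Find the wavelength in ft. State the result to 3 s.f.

0.172 ft

Rearranging v = f·λ for λ: λ = v/f.
v = 2440 km/h = 677.8 m/s; f = 0.0129 MHz = 12900 Hz.
λ = 0.05254 m
0.05254 m × (1 ft / 0.3048 m) = 0.1724 ft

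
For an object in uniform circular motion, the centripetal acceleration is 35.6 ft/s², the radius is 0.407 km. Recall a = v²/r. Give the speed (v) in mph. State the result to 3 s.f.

Rearranging: v = √(a·r).
a = 35.6 ft/s² = 10.85 m/s²; r = 0.407 km = 407.0 m.
v = 66.46 m/s
66.46 m/s × (1 mph / 0.4470 m/s) = 148.7 mph

149 mph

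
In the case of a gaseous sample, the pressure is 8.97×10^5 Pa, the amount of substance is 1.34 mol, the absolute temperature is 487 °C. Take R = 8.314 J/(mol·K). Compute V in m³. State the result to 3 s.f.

0.00944 m³

From the ideal-gas law: V = nRT/P.
P = 8.97×10^5 Pa; n = 1.34 mol; T = 487 °C = 760.1 K; R = 8.314 J/(mol·K).
V = 0.009441 m³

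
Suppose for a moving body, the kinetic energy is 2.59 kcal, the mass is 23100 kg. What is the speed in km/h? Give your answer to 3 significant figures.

3.49 km/h

Rearranging KE = ½mv² for v: v = √(2·KE/m).
KE = 2.59 kcal = 10837 J; m = 23100 kg.
v = 0.9686 m/s
0.9686 m/s × (1 km/h / 0.2778 m/s) = 3.487 km/h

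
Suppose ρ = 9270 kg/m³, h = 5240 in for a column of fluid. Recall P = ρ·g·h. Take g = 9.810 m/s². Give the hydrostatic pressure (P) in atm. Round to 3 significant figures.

119 atm

P is given directly by: P = ρgh.
ρ = 9270 kg/m³; h = 5240 in = 133.1 m; g = 9.810 m/s².
P = 1.210×10^7 Pa
1.210×10^7 Pa × (1 atm / 1.013×10^5 Pa) = 119.5 atm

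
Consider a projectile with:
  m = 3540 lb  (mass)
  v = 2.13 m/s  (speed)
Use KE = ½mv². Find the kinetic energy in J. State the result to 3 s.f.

3640 J

Directly: KE = ½mv².
m = 3540 lb = 1606 kg; v = 2.13 m/s.
KE = 3642 J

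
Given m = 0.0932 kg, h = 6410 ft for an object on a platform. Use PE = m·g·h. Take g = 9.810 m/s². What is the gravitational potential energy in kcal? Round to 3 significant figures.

PE is given directly by: PE = mgh.
m = 0.0932 kg; h = 6410 ft = 1954 m; g = 9.810 m/s².
PE = 1786 J
1786 J × (1 kcal / 4184 J) = 0.4269 kcal

0.427 kcal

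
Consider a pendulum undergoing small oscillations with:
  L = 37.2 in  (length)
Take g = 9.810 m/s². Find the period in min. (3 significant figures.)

Directly: T = 2π√(L/g).
L = 37.2 in = 0.9449 m; g = 9.810 m/s².
T = 1.950 s
1.950 s × (1 min / 60.00 s) = 0.03250 min

0.0325 min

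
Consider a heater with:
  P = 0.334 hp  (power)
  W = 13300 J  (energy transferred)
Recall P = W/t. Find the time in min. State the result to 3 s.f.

0.890 min

Rearranging: t = W/P.
P = 0.334 hp = 249.1 W; W = 13300 J.
t = 53.40 s
53.40 s × (1 min / 60.00 s) = 0.8900 min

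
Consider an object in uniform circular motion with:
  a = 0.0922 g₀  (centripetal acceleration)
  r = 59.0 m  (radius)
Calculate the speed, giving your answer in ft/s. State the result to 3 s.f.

24.0 ft/s

Solving a = v²/r for v: v = √(a·r).
a = 0.0922 g₀ = 0.9042 m/s²; r = 59.0 m.
v = 7.304 m/s
7.304 m/s × (1 ft/s / 0.3048 m/s) = 23.96 ft/s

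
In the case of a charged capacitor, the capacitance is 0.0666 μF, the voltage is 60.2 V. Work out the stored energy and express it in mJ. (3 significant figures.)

0.121 mJ

Directly: E = ½CV².
C = 0.0666 μF = 6.660×10^-8 F; V = 60.2 V.
E = 1.207×10^-4 J  (the unit combination reduces to kg·m²/s² = J)
1.207×10^-4 J × (1 mJ / 0.001000 J) = 0.1207 mJ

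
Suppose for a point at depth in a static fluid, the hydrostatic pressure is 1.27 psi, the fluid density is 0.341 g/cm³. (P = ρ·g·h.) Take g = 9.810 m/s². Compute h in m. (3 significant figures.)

2.62 m

Rearranging: h = P/(ρ·g).
P = 1.27 psi = 8756 Pa; ρ = 0.341 g/cm³ = 341.0 kg/m³; g = 9.810 m/s².
h = 2.618 m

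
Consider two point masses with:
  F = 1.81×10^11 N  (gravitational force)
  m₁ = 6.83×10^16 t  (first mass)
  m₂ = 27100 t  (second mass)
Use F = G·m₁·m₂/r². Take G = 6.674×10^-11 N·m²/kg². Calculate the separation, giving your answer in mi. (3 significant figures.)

Rearranging F = G·m₁·m₂/r² for r: r = √(G·m₁m₂/F).
F = 1.81×10^11 N; m₁ = 6.83×10^16 t = 6.830×10^19 kg; m₂ = 27100 t = 2.710×10^7 kg; G = 6.674×10^-11 N·m²/kg².
r = 826.1 m
826.1 m × (1 mi / 1609 m) = 0.5133 mi

0.513 mi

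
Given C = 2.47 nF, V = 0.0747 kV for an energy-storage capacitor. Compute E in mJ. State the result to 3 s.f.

Directly: E = ½CV².
C = 2.47 nF = 2.470×10^-9 F; V = 0.0747 kV = 74.70 V.
E = 6.891×10^-6 J
6.891×10^-6 J × (1 mJ / 0.001000 J) = 0.006891 mJ

0.00689 mJ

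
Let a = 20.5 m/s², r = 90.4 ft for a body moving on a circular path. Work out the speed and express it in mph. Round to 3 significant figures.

53.2 mph

Rearranging: v = √(a·r).
a = 20.5 m/s²; r = 90.4 ft = 27.55 m.
v = 23.77 m/s
23.77 m/s × (1 mph / 0.4470 m/s) = 53.16 mph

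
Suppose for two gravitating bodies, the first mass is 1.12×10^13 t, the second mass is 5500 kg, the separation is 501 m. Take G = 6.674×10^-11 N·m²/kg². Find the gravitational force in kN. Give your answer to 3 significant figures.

F is given directly by: F = Gm₁m₂/r².
m₁ = 1.12×10^13 t = 1.120×10^16 kg; m₂ = 5500 kg; r = 501 m; G = 6.674×10^-11 N·m²/kg².
F = 16379 N
16379 N × (1 kN / 1000 N) = 16.38 kN

16.4 kN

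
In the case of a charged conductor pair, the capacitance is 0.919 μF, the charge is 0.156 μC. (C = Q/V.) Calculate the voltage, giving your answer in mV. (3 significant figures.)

Rearranging: V = Q/C.
C = 0.919 μF = 9.190×10^-7 F; Q = 0.156 μC = 1.560×10^-7 C.
V = 0.1697 V
0.1697 V × (1 mV / 0.001000 V) = 169.7 mV

170 mV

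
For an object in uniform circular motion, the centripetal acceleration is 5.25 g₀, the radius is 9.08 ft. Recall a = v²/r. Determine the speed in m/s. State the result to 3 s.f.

Rearranging: v = √(a·r).
a = 5.25 g₀ = 51.48 m/s²; r = 9.08 ft = 2.768 m.
v = 11.94 m/s

11.9 m/s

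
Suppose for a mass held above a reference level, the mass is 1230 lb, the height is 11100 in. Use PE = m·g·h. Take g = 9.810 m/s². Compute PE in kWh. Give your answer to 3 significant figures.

0.429 kWh

Directly: PE = mgh.
m = 1230 lb = 557.9 kg; h = 11100 in = 281.9 m; g = 9.810 m/s².
PE = 1.543×10^6 J
1.543×10^6 J × (1 kWh / 3.600×10^6 J) = 0.4286 kWh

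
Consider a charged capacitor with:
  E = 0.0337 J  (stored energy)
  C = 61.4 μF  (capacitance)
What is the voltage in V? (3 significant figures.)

33.1 V

Rearranging E = ½C·V² for V: V = √(2E/C).
E = 0.0337 J; C = 61.4 μF = 6.140×10^-5 F.
V = 33.13 V  (the unit combination reduces to kg·m²/(A·s³) = V)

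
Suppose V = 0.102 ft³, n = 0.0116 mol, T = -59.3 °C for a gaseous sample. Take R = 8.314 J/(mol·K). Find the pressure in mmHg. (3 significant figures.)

From the ideal-gas law: P = nRT/V.
V = 0.102 ft³ = 0.002888 m³; n = 0.0116 mol; T = -59.3 °C = 213.8 K; R = 8.314 J/(mol·K).
P = 7141 Pa
7141 Pa × (1 mmHg / 133.3 Pa) = 53.56 mmHg

53.6 mmHg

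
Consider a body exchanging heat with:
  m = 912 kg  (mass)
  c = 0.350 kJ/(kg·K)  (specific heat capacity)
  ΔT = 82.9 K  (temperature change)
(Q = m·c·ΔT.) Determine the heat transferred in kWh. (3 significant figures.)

Q is given directly by: Q = mcΔT.
m = 912 kg; c = 0.350 kJ/(kg·K) = 350.0 J/(kg·K); ΔT = 82.9 K.
Q = 2.646×10^7 J
2.646×10^7 J × (1 kWh / 3.600×10^6 J) = 7.350 kWh

7.35 kWh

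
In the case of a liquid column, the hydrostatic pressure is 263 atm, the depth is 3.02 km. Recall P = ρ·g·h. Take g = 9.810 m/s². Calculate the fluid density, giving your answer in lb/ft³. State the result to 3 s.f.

56.2 lb/ft³

Solving P = ρ·g·h for ρ: ρ = P/(g·h).
P = 263 atm = 2.665×10^7 Pa; h = 3.02 km = 3020 m; g = 9.810 m/s².
ρ = 899.5 kg/m³
899.5 kg/m³ × (1 lb/ft³ / 16.02 kg/m³) = 56.15 lb/ft³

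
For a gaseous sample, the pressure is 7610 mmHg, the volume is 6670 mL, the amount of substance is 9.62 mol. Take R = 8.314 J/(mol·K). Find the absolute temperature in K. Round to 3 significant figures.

From the ideal-gas law: T = PV/(nR).
P = 7610 mmHg = 1.015×10^6 Pa; V = 6670 mL = 0.006670 m³; n = 9.62 mol; R = 8.314 J/(mol·K).
T = 84.61 K

84.6 K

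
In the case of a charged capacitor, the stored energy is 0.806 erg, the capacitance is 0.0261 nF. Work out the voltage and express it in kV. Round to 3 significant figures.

0.0786 kV

Solving E = ½C·V² for V: V = √(2E/C).
E = 0.806 erg = 8.060×10^-8 J; C = 0.0261 nF = 2.610×10^-11 F.
V = 78.59 V
78.59 V × (1 kV / 1000 V) = 0.07859 kV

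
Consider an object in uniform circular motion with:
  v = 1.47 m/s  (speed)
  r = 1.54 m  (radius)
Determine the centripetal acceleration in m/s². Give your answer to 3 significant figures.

1.40 m/s²

a is given directly by: a = v²/r.
v = 1.47 m/s; r = 1.54 m.
a = 1.403 m/s²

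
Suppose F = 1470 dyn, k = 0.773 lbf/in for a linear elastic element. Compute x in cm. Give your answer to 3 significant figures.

0.0109 cm

From Hooke's law: x = F/k.
F = 1470 dyn = 0.01470 N; k = 0.773 lbf/in = 135.4 N/m.
x = 1.086×10^-4 m
1.086×10^-4 m × (1 cm / 0.01000 m) = 0.01086 cm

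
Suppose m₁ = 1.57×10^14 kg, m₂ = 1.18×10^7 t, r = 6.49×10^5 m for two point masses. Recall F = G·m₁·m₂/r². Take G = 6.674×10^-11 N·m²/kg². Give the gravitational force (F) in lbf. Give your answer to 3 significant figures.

66.0 lbf

From Newton's law of gravitation: F = Gm₁m₂/r².
m₁ = 1.57×10^14 kg; m₂ = 1.18×10^7 t = 1.180×10^10 kg; r = 6.49×10^5 m; G = 6.674×10^-11 N·m²/kg².
F = 293.5 N  (the unit combination reduces to kg·m/s² = N)
293.5 N × (1 lbf / 4.448 N) = 65.99 lbf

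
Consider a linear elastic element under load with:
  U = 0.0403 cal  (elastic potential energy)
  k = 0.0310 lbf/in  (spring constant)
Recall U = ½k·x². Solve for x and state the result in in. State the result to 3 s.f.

9.81 in

Solving U = ½k·x² for x: x = √(2U/k).
U = 0.0403 cal = 0.1686 J; k = 0.0310 lbf/in = 5.429 N/m.
x = 0.2492 m
0.2492 m × (1 in / 0.02540 m) = 9.812 in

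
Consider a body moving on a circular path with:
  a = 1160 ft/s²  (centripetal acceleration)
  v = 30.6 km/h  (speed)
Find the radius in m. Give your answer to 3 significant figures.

Rearranging a = v²/r for r: r = v²/a.
a = 1160 ft/s² = 353.6 m/s²; v = 30.6 km/h = 8.500 m/s.
r = 0.2043 m

0.204 m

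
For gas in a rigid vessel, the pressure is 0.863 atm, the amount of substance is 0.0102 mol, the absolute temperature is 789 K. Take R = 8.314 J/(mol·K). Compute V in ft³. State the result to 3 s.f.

From the ideal-gas law: V = nRT/P.
P = 0.863 atm = 87443 Pa; n = 0.0102 mol; T = 789 K; R = 8.314 J/(mol·K).
V = 7.652×10^-4 m³
7.652×10^-4 m³ × (1 ft³ / 0.02832 m³) = 0.02702 ft³

0.0270 ft³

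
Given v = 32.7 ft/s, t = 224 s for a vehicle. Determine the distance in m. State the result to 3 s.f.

Solving v = d/t for d: d = v·t.
v = 32.7 ft/s = 9.967 m/s; t = 224 s.
d = 2233 m

2230 m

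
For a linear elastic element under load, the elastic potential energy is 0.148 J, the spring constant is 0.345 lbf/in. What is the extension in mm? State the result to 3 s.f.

Rearranging: x = √(2U/k).
U = 0.148 J; k = 0.345 lbf/in = 60.42 N/m.
x = 0.06999 m
0.06999 m × (1 mm / 0.001000 m) = 69.99 mm

70.0 mm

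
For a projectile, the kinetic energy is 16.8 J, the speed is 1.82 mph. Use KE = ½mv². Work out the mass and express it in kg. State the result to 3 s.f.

Rearranging: m = 2·KE/v².
KE = 16.8 J; v = 1.82 mph = 0.8136 m/s.
m = 50.76 kg

50.8 kg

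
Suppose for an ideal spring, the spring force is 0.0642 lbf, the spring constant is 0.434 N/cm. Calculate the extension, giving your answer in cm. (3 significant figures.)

0.658 cm

Solving F = k·x for x: x = F/k.
F = 0.0642 lbf = 0.2856 N; k = 0.434 N/cm = 43.40 N/m.
x = 0.006580 m
0.006580 m × (1 cm / 0.01000 m) = 0.6580 cm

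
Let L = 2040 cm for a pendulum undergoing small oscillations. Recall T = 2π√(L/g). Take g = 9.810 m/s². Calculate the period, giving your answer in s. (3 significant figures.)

9.06 s

Directly: T = 2π√(L/g).
L = 2040 cm = 20.40 m; g = 9.810 m/s².
T = 9.061 s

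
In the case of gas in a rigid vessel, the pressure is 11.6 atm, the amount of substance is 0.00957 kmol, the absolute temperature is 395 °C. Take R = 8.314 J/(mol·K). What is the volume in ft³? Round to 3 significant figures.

From the ideal-gas law: V = nRT/P.
P = 11.6 atm = 1.175×10^6 Pa; n = 0.00957 kmol = 9.570 mol; T = 395 °C = 668.1 K; R = 8.314 J/(mol·K).
V = 0.04523 m³
0.04523 m³ × (1 ft³ / 0.02832 m³) = 1.597 ft³

1.60 ft³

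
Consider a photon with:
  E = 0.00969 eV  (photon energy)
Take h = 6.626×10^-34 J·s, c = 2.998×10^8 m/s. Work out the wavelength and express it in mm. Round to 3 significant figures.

0.128 mm

Rearranging E = h·c/λ for λ: λ = hc/E.
E = 0.00969 eV = 1.553×10^-21 J; h = 6.626×10^-34 J·s; c = 2.998×10^8 m/s.
λ = 1.280×10^-4 m
1.280×10^-4 m × (1 mm / 0.001000 m) = 0.1280 mm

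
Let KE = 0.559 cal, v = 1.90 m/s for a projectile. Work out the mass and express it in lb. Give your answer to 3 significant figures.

Solving KE = ½mv² for m: m = 2·KE/v².
KE = 0.559 cal = 2.339 J; v = 1.90 m/s.
m = 1.296 kg
1.296 kg × (1 lb / 0.4536 kg) = 2.857 lb

2.86 lb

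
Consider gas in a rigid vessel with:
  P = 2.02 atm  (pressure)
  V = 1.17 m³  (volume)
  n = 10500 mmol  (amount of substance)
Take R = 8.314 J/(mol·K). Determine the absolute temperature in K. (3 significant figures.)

2740 K

From the ideal-gas law: T = PV/(nR).
P = 2.02 atm = 2.047×10^5 Pa; V = 1.17 m³; n = 10500 mmol = 10.50 mol; R = 8.314 J/(mol·K).
T = 2743 K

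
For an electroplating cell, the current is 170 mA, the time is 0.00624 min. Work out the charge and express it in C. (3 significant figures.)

0.0636 C

Directly: q = It.
I = 170 mA = 0.1700 A; t = 0.00624 min = 0.3744 s.
q = 0.06365 C  (the unit combination reduces to A·s = C)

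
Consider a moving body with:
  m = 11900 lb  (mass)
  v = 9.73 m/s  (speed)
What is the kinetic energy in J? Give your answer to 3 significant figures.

Directly: KE = ½mv².
m = 11900 lb = 5398 kg; v = 9.73 m/s.
KE = 2.555×10^5 J  (the unit combination reduces to kg·m²/s² = J)

2.56×10^5 J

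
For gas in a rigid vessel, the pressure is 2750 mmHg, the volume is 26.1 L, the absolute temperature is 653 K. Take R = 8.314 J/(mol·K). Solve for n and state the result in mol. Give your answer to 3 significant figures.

From the ideal-gas law: n = PV/(RT).
P = 2750 mmHg = 3.666×10^5 Pa; V = 26.1 L = 0.02610 m³; T = 653 K; R = 8.314 J/(mol·K).
n = 1.763 mol

1.76 mol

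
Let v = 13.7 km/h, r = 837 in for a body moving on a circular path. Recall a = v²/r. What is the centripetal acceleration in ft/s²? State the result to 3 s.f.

2.23 ft/s²

a is given directly by: a = v²/r.
v = 13.7 km/h = 3.806 m/s; r = 837 in = 21.26 m.
a = 0.6812 m/s²
0.6812 m/s² × (1 ft/s² / 0.3048 m/s²) = 2.235 ft/s²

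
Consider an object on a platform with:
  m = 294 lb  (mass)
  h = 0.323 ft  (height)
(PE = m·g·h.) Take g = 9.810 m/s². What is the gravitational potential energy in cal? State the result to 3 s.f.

Directly: PE = mgh.
m = 294 lb = 133.4 kg; h = 0.323 ft = 0.09845 m; g = 9.810 m/s².
PE = 128.8 J
128.8 J × (1 cal / 4.184 J) = 30.78 cal

30.8 cal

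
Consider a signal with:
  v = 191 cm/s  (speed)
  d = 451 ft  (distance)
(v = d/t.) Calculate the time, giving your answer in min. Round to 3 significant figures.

1.20 min

Rearranging v = d/t for t: t = d/v.
v = 191 cm/s = 1.910 m/s; d = 451 ft = 137.5 m.
t = 71.97 s
71.97 s × (1 min / 60.00 s) = 1.200 min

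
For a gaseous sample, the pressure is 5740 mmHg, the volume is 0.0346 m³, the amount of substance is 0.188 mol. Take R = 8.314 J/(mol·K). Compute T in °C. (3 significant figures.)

16700 °C

From the ideal-gas law: T = PV/(nR).
P = 5740 mmHg = 7.653×10^5 Pa; V = 0.0346 m³; n = 0.188 mol; R = 8.314 J/(mol·K).
T = 16940 K
16940 K − 273.15 = 16667 °C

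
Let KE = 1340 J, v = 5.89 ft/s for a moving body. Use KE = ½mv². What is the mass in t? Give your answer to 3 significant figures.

0.832 t

Rearranging: m = 2·KE/v².
KE = 1340 J; v = 5.89 ft/s = 1.795 m/s.
m = 831.5 kg
831.5 kg × (1 t / 1000 kg) = 0.8315 t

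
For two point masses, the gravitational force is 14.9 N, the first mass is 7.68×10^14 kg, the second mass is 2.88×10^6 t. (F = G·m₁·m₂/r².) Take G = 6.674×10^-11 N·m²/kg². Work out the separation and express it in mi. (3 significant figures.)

Rearranging: r = √(G·m₁m₂/F).
F = 14.9 N; m₁ = 7.68×10^14 kg; m₂ = 2.88×10^6 t = 2.880×10^9 kg; G = 6.674×10^-11 N·m²/kg².
r = 3.148×10^6 m
3.148×10^6 m × (1 mi / 1609 m) = 1956 mi

1960 mi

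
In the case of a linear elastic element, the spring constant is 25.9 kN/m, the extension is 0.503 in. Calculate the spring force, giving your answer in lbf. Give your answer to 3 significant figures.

F is given directly by: F = kx.
k = 25.9 kN/m = 25900 N/m; x = 0.503 in = 0.01278 m.
F = 330.9 N
330.9 N × (1 lbf / 4.448 N) = 74.39 lbf

74.4 lbf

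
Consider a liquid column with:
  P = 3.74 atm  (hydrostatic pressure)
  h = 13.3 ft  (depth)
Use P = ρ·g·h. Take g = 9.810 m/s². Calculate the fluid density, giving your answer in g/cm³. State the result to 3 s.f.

9.53 g/cm³

Solving P = ρ·g·h for ρ: ρ = P/(g·h).
P = 3.74 atm = 3.790×10^5 Pa; h = 13.3 ft = 4.054 m; g = 9.810 m/s².
ρ = 9529 kg/m³
9529 kg/m³ × (1 g/cm³ / 1000 kg/m³) = 9.529 g/cm³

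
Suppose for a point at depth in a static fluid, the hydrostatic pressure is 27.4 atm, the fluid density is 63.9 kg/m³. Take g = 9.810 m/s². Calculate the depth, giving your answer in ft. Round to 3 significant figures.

14500 ft

Rearranging: h = P/(ρ·g).
P = 27.4 atm = 2.776×10^6 Pa; ρ = 63.9 kg/m³; g = 9.810 m/s².
h = 4429 m
4429 m × (1 ft / 0.3048 m) = 14531 ft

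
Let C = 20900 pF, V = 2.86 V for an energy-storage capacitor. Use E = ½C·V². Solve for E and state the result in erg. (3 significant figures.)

0.855 erg

E is given directly by: E = ½CV².
C = 20900 pF = 2.090×10^-8 F; V = 2.86 V.
E = 8.548×10^-8 J
8.548×10^-8 J × (1 erg / 1.000×10^-7 J) = 0.8548 erg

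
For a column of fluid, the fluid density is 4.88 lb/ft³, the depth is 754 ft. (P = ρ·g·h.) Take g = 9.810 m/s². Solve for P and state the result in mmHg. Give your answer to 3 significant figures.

Directly: P = ρgh.
ρ = 4.88 lb/ft³ = 78.17 kg/m³; h = 754 ft = 229.8 m; g = 9.810 m/s².
P = 1.762×10^5 Pa
1.762×10^5 Pa × (1 mmHg / 133.3 Pa) = 1322 mmHg

1320 mmHg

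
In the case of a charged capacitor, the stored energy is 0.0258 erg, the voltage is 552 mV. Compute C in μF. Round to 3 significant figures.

Rearranging: C = 2E/V².
E = 0.0258 erg = 2.580×10^-9 J; V = 552 mV = 0.5520 V.
C = 1.693×10^-8 F
1.693×10^-8 F × (1 μF / 1.000×10^-6 F) = 0.01693 μF

0.0169 μF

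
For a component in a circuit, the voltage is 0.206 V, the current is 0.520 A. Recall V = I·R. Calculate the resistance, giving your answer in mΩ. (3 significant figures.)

396 mΩ

From Ohm's law: R = V/I.
V = 0.206 V; I = 0.520 A.
R = 0.3962 Ω
0.3962 Ω × (1 mΩ / 0.001000 Ω) = 396.2 mΩ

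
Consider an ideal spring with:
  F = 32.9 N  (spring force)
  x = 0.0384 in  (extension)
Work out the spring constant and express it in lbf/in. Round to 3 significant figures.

Rearranging: k = F/x.
F = 32.9 N; x = 0.0384 in = 9.754×10^-4 m.
k = 33731 N/m
33731 N/m × (1 lbf/in / 175.1 N/m) = 192.6 lbf/in

193 lbf/in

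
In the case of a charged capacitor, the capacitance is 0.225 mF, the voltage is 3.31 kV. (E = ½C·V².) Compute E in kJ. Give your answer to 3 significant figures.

Directly: E = ½CV².
C = 0.225 mF = 2.250×10^-4 F; V = 3.31 kV = 3310 V.
E = 1233 J
1233 J × (1 kJ / 1000 J) = 1.233 kJ

1.23 kJ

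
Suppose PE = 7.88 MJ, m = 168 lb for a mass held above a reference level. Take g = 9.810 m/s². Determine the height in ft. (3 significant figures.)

34600 ft

Solving PE = m·g·h for h: h = PE/(m·g).
PE = 7.88 MJ = 7.880×10^6 J; m = 168 lb = 76.20 kg; g = 9.810 m/s².
h = 10541 m
10541 m × (1 ft / 0.3048 m) = 34583 ft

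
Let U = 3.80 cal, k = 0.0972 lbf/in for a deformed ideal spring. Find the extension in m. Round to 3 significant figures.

Rearranging: x = √(2U/k).
U = 3.80 cal = 15.90 J; k = 0.0972 lbf/in = 17.02 N/m.
x = 1.367 m

1.37 m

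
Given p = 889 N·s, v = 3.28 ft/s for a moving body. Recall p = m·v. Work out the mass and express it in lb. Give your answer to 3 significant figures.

1960 lb

Solving p = m·v for m: m = p/v.
p = 889 N·s = 889.0 kg·m/s; v = 3.28 ft/s = 0.9997 m/s.
m = 889.2 kg
889.2 kg × (1 lb / 0.4536 kg) = 1960 lb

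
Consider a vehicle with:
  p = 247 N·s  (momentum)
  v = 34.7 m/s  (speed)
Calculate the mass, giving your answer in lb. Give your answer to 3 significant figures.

15.7 lb

Rearranging p = m·v for m: m = p/v.
p = 247 N·s = 247.0 kg·m/s; v = 34.7 m/s.
m = 7.118 kg
7.118 kg × (1 lb / 0.4536 kg) = 15.69 lb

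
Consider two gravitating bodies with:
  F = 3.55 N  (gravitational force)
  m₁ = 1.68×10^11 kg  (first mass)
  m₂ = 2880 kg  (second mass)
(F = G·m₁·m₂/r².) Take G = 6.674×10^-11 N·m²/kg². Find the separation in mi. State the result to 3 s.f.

0.0593 mi

From Newton's law of gravitation: r = √(G·m₁m₂/F).
F = 3.55 N; m₁ = 1.68×10^11 kg; m₂ = 2880 kg; G = 6.674×10^-11 N·m²/kg².
r = 95.37 m
95.37 m × (1 mi / 1609 m) = 0.05926 mi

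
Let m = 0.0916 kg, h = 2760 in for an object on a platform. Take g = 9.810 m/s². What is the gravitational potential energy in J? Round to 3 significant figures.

63.0 J

PE is given directly by: PE = mgh.
m = 0.0916 kg; h = 2760 in = 70.10 m; g = 9.810 m/s².
PE = 63.00 J  (the unit combination reduces to kg·m²/s² = J)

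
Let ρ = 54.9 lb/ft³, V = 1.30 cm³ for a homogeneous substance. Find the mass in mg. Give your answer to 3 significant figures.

Rearranging: m = ρV.
ρ = 54.9 lb/ft³ = 879.4 kg/m³; V = 1.30 cm³ = 1.300×10^-6 m³.
m = 0.001143 kg
0.001143 kg × (1 mg / 1.000×10^-6 kg) = 1143 mg

1140 mg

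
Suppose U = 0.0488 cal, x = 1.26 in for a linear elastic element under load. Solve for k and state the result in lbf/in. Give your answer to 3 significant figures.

Rearranging U = ½k·x² for k: k = 2U/x².
U = 0.0488 cal = 0.2042 J; x = 1.26 in = 0.03200 m.
k = 398.7 N/m
398.7 N/m × (1 lbf/in / 175.1 N/m) = 2.277 lbf/in

2.28 lbf/in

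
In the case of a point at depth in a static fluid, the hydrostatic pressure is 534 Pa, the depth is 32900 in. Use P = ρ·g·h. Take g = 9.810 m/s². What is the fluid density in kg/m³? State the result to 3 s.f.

Rearranging P = ρ·g·h for ρ: ρ = P/(g·h).
P = 534 Pa; h = 32900 in = 835.7 m; g = 9.810 m/s².
ρ = 0.06514 kg/m³

0.0651 kg/m³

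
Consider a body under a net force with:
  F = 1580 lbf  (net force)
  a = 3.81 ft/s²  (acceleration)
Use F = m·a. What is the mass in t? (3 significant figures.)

6.05 t

From Newton's second law: m = F/a.
F = 1580 lbf = 7028 N; a = 3.81 ft/s² = 1.161 m/s².
m = 6052 kg
6052 kg × (1 t / 1000 kg) = 6.052 t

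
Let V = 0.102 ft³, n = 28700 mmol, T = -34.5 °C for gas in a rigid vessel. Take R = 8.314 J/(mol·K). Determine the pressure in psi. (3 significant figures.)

Directly: P = nRT/V.
V = 0.102 ft³ = 0.002888 m³; n = 28700 mmol = 28.70 mol; T = -34.5 °C = 238.6 K; R = 8.314 J/(mol·K).
P = 1.972×10^7 Pa  (the unit combination reduces to kg/(m·s²) = Pa)
1.972×10^7 Pa × (1 psi / 6895 Pa) = 2859 psi

2860 psi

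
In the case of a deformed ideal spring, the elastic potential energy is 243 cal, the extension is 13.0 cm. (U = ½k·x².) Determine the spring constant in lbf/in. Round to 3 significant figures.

687 lbf/in

Rearranging: k = 2U/x².
U = 243 cal = 1017 J; x = 13.0 cm = 0.1300 m.
k = 1.203×10^5 N/m
1.203×10^5 N/m × (1 lbf/in / 175.1 N/m) = 687.1 lbf/in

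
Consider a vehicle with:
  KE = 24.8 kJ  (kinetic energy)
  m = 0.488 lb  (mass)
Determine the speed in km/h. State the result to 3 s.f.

Rearranging KE = ½mv² for v: v = √(2·KE/m).
KE = 24.8 kJ = 24800 J; m = 0.488 lb = 0.2214 kg.
v = 473.4 m/s
473.4 m/s × (1 km/h / 0.2778 m/s) = 1704 km/h

1700 km/h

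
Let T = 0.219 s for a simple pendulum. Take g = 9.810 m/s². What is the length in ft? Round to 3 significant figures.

Solving T = 2π√(L/g) for L: L = g·(T/2π)².
T = 0.219 s; g = 9.810 m/s².
L = 0.01192 m
0.01192 m × (1 ft / 0.3048 m) = 0.03910 ft

0.0391 ft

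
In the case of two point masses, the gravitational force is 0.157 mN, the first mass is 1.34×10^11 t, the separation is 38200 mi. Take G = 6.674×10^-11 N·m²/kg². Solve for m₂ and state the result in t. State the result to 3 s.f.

From Newton's law of gravitation: m₂ = F·r²/(G·m₁).
F = 0.157 mN = 1.570×10^-4 N; m₁ = 1.34×10^11 t = 1.340×10^14 kg; r = 38200 mi = 6.148×10^7 m; G = 6.674×10^-11 N·m²/kg².
m₂ = 6.635×10^7 kg
6.635×10^7 kg × (1 t / 1000 kg) = 66349 t

66300 t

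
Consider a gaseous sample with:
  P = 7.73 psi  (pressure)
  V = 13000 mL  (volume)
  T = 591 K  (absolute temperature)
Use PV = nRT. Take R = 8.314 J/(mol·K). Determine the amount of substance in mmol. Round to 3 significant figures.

From the ideal-gas law: n = PV/(RT).
P = 7.73 psi = 53296 Pa; V = 13000 mL = 0.01300 m³; T = 591 K; R = 8.314 J/(mol·K).
n = 0.1410 mol
0.1410 mol × (1 mmol / 0.001000 mol) = 141.0 mmol

141 mmol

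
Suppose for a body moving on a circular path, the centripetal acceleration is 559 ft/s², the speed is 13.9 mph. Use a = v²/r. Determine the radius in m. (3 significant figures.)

Rearranging a = v²/r for r: r = v²/a.
a = 559 ft/s² = 170.4 m/s²; v = 13.9 mph = 6.214 m/s.
r = 0.2266 m

0.227 m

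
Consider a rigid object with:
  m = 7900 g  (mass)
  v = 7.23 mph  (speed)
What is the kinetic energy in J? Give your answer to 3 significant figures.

41.3 J

Directly: KE = ½mv².
m = 7900 g = 7.900 kg; v = 7.23 mph = 3.232 m/s.
KE = 41.26 J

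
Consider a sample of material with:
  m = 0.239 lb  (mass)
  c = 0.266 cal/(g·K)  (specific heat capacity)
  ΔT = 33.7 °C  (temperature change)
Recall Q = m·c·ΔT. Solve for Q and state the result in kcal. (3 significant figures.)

0.972 kcal

Directly: Q = mcΔT.
m = 0.239 lb = 0.1084 kg; c = 0.266 cal/(g·K) = 1113 J/(kg·K); ΔT = 33.7 °C = 33.70 K.
Q = 4066 J
4066 J × (1 kcal / 4184 J) = 0.9718 kcal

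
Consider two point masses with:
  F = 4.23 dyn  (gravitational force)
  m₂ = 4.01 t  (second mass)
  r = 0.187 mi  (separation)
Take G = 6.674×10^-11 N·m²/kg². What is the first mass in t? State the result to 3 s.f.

14300 t

Rearranging: m₁ = F·r²/(G·m₂).
F = 4.23 dyn = 4.230×10^-5 N; m₂ = 4.01 t = 4010 kg; r = 0.187 mi = 300.9 m; G = 6.674×10^-11 N·m²/kg².
m₁ = 1.431×10^7 kg
1.431×10^7 kg × (1 t / 1000 kg) = 14315 t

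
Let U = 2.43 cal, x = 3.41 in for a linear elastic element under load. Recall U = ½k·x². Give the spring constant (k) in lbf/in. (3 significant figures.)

Rearranging: k = 2U/x².
U = 2.43 cal = 10.17 J; x = 3.41 in = 0.08661 m.
k = 2711 N/m
2711 N/m × (1 lbf/in / 175.1 N/m) = 15.48 lbf/in

15.5 lbf/in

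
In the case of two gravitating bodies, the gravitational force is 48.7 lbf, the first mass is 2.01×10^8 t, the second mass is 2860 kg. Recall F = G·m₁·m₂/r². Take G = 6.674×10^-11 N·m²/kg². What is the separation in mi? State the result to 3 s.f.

From Newton's law of gravitation: r = √(G·m₁m₂/F).
F = 48.7 lbf = 216.6 N; m₁ = 2.01×10^8 t = 2.010×10^11 kg; m₂ = 2860 kg; G = 6.674×10^-11 N·m²/kg².
r = 13.31 m
13.31 m × (1 mi / 1609 m) = 0.008269 mi

0.00827 mi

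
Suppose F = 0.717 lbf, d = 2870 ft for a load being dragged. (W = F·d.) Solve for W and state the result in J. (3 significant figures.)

2790 J

Directly: W = F·d.
F = 0.717 lbf = 3.189 N; d = 2870 ft = 874.8 m.
W = 2790 J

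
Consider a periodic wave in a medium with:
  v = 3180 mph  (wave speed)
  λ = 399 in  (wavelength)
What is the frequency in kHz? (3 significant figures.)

0.140 kHz

Rearranging: f = v/λ.
v = 3180 mph = 1422 m/s; λ = 399 in = 10.13 m.
f = 140.3 Hz
140.3 Hz × (1 kHz / 1000 Hz) = 0.1403 kHz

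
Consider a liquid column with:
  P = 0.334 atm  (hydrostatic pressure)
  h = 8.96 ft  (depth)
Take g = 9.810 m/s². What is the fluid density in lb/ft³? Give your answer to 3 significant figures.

78.9 lb/ft³

Solving P = ρ·g·h for ρ: ρ = P/(g·h).
P = 0.334 atm = 33843 Pa; h = 8.96 ft = 2.731 m; g = 9.810 m/s².
ρ = 1263 kg/m³
1263 kg/m³ × (1 lb/ft³ / 16.02 kg/m³) = 78.86 lb/ft³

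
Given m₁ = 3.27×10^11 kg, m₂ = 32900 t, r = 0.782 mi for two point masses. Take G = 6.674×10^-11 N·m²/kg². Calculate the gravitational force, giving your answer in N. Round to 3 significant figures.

Directly: F = Gm₁m₂/r².
m₁ = 3.27×10^11 kg; m₂ = 32900 t = 3.290×10^7 kg; r = 0.782 mi = 1259 m; G = 6.674×10^-11 N·m²/kg².
F = 453.3 N

453 N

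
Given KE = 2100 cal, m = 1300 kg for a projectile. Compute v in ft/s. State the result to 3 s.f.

Solving KE = ½mv² for v: v = √(2·KE/m).
KE = 2100 cal = 8786 J; m = 1300 kg.
v = 3.677 m/s
3.677 m/s × (1 ft/s / 0.3048 m/s) = 12.06 ft/s

12.1 ft/s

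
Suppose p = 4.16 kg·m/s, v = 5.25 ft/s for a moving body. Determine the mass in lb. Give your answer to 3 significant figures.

Rearranging p = m·v for m: m = p/v.
p = 4.16 kg·m/s; v = 5.25 ft/s = 1.600 m/s.
m = 2.600 kg
2.600 kg × (1 lb / 0.4536 kg) = 5.731 lb

5.73 lb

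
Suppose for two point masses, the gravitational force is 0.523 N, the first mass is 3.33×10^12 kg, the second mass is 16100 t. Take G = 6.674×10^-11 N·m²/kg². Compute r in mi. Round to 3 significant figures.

Rearranging: r = √(G·m₁m₂/F).
F = 0.523 N; m₁ = 3.33×10^12 kg; m₂ = 16100 t = 1.610×10^7 kg; G = 6.674×10^-11 N·m²/kg².
r = 82714 m
82714 m × (1 mi / 1609 m) = 51.40 mi

51.4 mi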